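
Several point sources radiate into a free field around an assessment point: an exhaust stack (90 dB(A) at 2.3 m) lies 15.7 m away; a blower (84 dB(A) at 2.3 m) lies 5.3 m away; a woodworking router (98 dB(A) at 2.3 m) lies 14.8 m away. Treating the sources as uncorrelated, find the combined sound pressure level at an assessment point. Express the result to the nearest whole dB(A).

83 dB(A)

Propagate each source to the receiver with L = L_ref − 20·log₁₀(r/r_ref), then add intensities.
exhaust stack: 90 − 20·log₁₀(15.7/2.3) = 90 − 16.68 = 73.32 dB(A).
blower: 84 − 20·log₁₀(5.3/2.3) = 84 − 7.25 = 76.75 dB(A).
woodworking router: 98 − 20·log₁₀(14.8/2.3) = 98 − 16.17 = 81.83 dB(A).
Σ 10^(L/10) = 2.211e+08 → L_total = 10·log₁₀(2.211e+08) = 83.45 dB(A).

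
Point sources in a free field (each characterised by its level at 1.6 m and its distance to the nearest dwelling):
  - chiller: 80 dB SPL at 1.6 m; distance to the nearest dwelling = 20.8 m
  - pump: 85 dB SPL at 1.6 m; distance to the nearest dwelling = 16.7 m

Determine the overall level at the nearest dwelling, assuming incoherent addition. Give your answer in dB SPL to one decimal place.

65.4 dB SPL

Apply inverse-square spreading to bring every level to the receiver, then sum 10^(L/10).
chiller: 80 − 20·log₁₀(20.8/1.6) = 80 − 22.28 = 57.72 dB SPL.
pump: 85 − 20·log₁₀(16.7/1.6) = 85 − 20.37 = 64.63 dB SPL.
Σ 10^(L/10) = 3.494e+06 → L_total = 10·log₁₀(3.494e+06) = 65.43 dB SPL.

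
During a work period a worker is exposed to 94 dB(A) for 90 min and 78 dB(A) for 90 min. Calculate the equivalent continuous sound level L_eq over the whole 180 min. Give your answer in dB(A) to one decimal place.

91.1 dB(A)

Weight each interval's intensity by its duration and average over T = 180 min:
Σ tᵢ·10^(Lᵢ/10) = 90·10^(94/10) + 90·10^(78/10) = 2.317e+11.
L_eq = 10·log₁₀(2.317e+11/180) = 91.10 dB(A).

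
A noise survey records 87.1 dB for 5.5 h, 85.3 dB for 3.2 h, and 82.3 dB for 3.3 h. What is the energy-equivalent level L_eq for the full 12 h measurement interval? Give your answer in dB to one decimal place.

85.7 dB

Weight each interval's intensity by its duration and average over T = 12 h:
Σ tᵢ·10^(Lᵢ/10) = 5.5·10^(87.1/10) + 3.2·10^(85.3/10) + 3.3·10^(82.3/10) = 4.465e+09.
L_eq = 10·log₁₀(4.465e+09/12) = 85.71 dB.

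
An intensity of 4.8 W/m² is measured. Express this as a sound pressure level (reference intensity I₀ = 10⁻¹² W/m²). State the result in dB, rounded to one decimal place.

I/I₀ = 4.8/10⁻¹² = 4.8×10^12, and L = 10·log₁₀(I/I₀).
L = 10·(0.6812 + 12) = 126.81 dB.

126.8 dB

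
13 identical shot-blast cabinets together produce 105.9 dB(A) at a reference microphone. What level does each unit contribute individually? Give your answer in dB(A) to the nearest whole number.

95 dB(A)

For N identical incoherent sources L_total = L₁ + 10·log₁₀ N, so L₁ = 105.9 − 10·log₁₀(13) = 105.9 − 11.139.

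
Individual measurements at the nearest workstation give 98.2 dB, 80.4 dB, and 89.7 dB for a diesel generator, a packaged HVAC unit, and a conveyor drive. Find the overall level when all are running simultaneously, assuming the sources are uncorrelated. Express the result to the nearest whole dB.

99 dB

For uncorrelated sources the intensities add, so convert each level to linear form, sum, and take 10·log₁₀ of the total.
Σ 10^(L/10) = 10^(98.2/10) + 10^(80.4/10) + 10^(89.7/10) = 7.650e+09.
L_total = 10·log₁₀(7.650e+09) = 98.84 dB.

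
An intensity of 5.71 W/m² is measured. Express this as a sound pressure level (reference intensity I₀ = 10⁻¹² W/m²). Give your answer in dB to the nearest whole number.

L = 10·log₁₀(I/I₀) = 10·log₁₀(5.71/10⁻¹²) = 10·log₁₀(5.71×10^12).
L = 10·(0.7566 + 12) = 127.57 dB.

128 dB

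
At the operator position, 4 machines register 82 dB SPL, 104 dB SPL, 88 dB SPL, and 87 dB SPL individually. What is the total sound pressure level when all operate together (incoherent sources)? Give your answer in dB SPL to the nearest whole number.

For uncorrelated sources the intensities add, so convert each level to linear form, sum, and take 10·log₁₀ of the total.
Σ 10^(L/10) = 10^(82/10) + 10^(104/10) + 10^(88/10) + 10^(87/10) = 2.641e+10.
L_total = 10·log₁₀(2.641e+10) = 104.22 dB SPL.

104 dB SPL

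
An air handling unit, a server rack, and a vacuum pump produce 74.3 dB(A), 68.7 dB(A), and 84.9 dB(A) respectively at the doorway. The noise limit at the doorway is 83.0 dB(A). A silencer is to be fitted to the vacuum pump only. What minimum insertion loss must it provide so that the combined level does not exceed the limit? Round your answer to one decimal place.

Fixed contribution from the other sources: Σ 10^(L/10) = 10^(74.3/10) + 10^(68.7/10) = 3.433e+07 (75.36 dB(A)).
The limit corresponds to 10^(83.0/10) = 1.995e+08; subtracting the fixed part leaves 1.652e+08 for the vacuum pump, i.e. 82.18 dB(A).
So the vacuum pump must be reduced from 84.9 to 82.18 dB(A): IL = 2.72 dB.

2.7 dB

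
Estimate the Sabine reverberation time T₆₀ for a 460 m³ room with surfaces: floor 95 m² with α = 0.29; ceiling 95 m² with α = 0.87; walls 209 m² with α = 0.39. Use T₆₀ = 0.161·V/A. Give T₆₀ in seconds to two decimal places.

Total absorption A = 95·0.29 + 95·0.87 + 209·0.39 = 191.71 m² sabins.
T₆₀ = 0.161 × 460 / 191.71 = 0.386 s.

0.39 s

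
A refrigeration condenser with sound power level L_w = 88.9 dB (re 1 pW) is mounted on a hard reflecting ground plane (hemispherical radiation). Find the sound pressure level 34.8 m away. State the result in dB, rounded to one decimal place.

50.1 dB

Free-field hemispherical radiation: L_p = L_w − 10·log₁₀(2π·r²), r = 34.8 m.
2π·r² = 7609 m², 10·log₁₀ of that is 38.813 dB.
L_p = 88.9 − 38.813 = 50.09 dB.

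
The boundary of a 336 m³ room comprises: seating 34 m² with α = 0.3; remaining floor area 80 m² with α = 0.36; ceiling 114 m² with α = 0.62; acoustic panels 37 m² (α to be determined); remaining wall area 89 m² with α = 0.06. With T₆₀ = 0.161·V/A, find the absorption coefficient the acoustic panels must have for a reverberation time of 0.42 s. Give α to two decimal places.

Required total absorption A = 0.161·336/0.42 = 128.80 m².
Absorption from the other surfaces = 34·0.3 + 80·0.36 + 114·0.62 + 89·0.06 = 115.02 m², so the acoustic panels must supply 13.78 m² over 37 m².
α = 13.78/37 = 0.372.

0.37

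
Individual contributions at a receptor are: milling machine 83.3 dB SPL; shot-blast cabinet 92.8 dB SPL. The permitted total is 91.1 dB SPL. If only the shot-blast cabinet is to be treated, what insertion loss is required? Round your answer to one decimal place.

The untreated sources together contribute 10^(83.3/10) = 2.138e+08, i.e. 83.30 dB SPL.
The limit corresponds to 10^(91.1/10) = 1.288e+09; subtracting the fixed part leaves 1.074e+09 for the shot-blast cabinet, i.e. 90.31 dB SPL.
Required insertion loss = 92.8 − 90.31 = 2.49 dB.

2.5 dB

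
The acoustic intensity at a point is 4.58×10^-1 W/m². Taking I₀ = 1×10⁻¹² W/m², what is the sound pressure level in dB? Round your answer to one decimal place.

Dividing by I₀ shifts the exponent by 12: I/I₀ = 4.58×10^11.
L = 10·(0.6609 + 11) = 116.61 dB.

116.6 dB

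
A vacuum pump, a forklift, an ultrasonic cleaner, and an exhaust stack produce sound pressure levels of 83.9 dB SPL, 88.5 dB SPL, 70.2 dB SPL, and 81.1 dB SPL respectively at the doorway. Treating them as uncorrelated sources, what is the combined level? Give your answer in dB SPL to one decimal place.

Incoherent sources combine by intensity addition: L_total = 10·log₁₀(Σ 10^(L_i/10)).
Σ 10^(L/10) = 10^(83.9/10) + 10^(88.5/10) + 10^(70.2/10) + 10^(81.1/10) = 1.093e+09.
L_total = 10·log₁₀(1.093e+09) = 90.39 dB SPL.

90.4 dB SPL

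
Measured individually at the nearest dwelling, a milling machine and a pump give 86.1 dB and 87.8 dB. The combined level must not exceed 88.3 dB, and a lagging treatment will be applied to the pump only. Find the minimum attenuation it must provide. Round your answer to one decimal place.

3.5 dB

The untreated sources together contribute 10^(86.1/10) = 4.074e+08, i.e. 86.10 dB.
The limit corresponds to 10^(88.3/10) = 6.761e+08; subtracting the fixed part leaves 2.687e+08 for the pump, i.e. 84.29 dB.
So the pump must be reduced from 87.8 to 84.29 dB: IL = 3.51 dB.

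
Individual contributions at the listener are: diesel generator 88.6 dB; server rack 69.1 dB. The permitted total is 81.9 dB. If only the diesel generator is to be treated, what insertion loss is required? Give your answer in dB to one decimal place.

The untreated sources together contribute 10^(69.1/10) = 8.128e+06, i.e. 69.10 dB.
The limit corresponds to 10^(81.9/10) = 1.549e+08; subtracting the fixed part leaves 1.468e+08 for the diesel generator, i.e. 81.67 dB.
Required insertion loss = 88.6 − 81.67 = 6.93 dB.

6.9 dB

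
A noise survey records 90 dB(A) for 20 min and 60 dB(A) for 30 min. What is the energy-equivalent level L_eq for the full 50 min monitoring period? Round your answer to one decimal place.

86.0 dB(A)

L_eq = 10·log₁₀[(1/T)·Σ tᵢ·10^(Lᵢ/10)] with T = 50 min.
Σ tᵢ·10^(Lᵢ/10) = 20·10^(90/10) + 30·10^(60/10) = 2.003e+10.
L_eq = 10·log₁₀(2.003e+10/50) = 86.03 dB(A).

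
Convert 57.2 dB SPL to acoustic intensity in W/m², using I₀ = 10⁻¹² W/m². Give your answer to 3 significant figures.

5.25e-07 W/m²

I/I₀ = 10^(57.2/10) = 5.248e+05, so I = 5.248e+05 × 10⁻¹² W/m².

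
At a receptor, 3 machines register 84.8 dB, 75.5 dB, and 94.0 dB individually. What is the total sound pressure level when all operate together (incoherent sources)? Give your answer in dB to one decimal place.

94.5 dB

For uncorrelated sources the intensities add, so convert each level to linear form, sum, and take 10·log₁₀ of the total.
Σ 10^(L/10) = 10^(84.8/10) + 10^(75.5/10) + 10^(94.0/10) = 2.849e+09.
L_total = 10·log₁₀(2.849e+09) = 94.55 dB.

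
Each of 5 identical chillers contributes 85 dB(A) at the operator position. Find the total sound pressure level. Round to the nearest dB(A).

92 dB(A)

L_total = L₁ + 10·log₁₀ N for N identical incoherent sources.
L_total = 85 + 10·log₁₀(5) = 85 + 6.990 = 91.99 dB(A).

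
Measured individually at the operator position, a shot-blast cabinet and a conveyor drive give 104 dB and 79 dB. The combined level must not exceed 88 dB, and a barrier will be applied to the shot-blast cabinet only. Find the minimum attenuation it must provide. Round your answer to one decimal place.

The untreated sources together contribute 10^(79/10) = 7.943e+07, i.e. 79.00 dB.
The limit corresponds to 10^(88/10) = 6.310e+08; subtracting the fixed part leaves 5.515e+08 for the shot-blast cabinet, i.e. 87.42 dB.
So the shot-blast cabinet must be reduced from 104 to 87.42 dB: IL = 16.58 dB.

16.6 dB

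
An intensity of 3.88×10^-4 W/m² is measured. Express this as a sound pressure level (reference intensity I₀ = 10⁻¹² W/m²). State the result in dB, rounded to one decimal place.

Dividing by I₀ shifts the exponent by 12: I/I₀ = 3.88×10^8.
L = 10·(0.5888 + 8) = 85.89 dB.

85.9 dB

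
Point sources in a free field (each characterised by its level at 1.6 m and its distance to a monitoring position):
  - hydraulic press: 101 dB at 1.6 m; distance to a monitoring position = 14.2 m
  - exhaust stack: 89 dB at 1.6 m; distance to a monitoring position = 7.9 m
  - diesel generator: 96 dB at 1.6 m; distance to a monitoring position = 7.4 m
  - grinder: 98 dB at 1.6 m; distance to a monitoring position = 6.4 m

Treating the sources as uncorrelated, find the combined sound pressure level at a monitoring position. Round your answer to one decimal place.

88.9 dB

First find each source's level at the receiver (point-source: −20·log₁₀(r/r_ref)), then combine on an intensity basis.
hydraulic press: 101 − 20·log₁₀(14.2/1.6) = 101 − 18.96 = 82.04 dB.
exhaust stack: 89 − 20·log₁₀(7.9/1.6) = 89 − 13.87 = 75.13 dB.
diesel generator: 96 − 20·log₁₀(7.4/1.6) = 96 − 13.30 = 82.70 dB.
grinder: 98 − 20·log₁₀(6.4/1.6) = 98 − 12.04 = 85.96 dB.
Σ 10^(L/10) = 7.729e+08 → L_total = 10·log₁₀(7.729e+08) = 88.88 dB.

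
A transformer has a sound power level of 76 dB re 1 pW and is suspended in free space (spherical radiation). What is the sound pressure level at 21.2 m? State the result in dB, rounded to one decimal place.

38.5 dB

L_p = L_w − 10·log₁₀(4π·r²) with r = 21.2 m.
4π·r² = 5648 m², 10·log₁₀ of that is 37.519 dB.
L_p = 76 − 37.519 = 38.48 dB.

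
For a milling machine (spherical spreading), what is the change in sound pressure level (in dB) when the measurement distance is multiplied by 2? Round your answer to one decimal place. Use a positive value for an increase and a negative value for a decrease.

Point-source spreading: ΔL = −20·log₁₀(r₂/r₁).
ΔL = −20·log₁₀(2) = -6.02 dB.

-6.0 dB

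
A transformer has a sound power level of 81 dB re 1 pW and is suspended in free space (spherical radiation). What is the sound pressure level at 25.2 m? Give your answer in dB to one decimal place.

42.0 dB

L_p = L_w − 10·log₁₀(4π·r²) with r = 25.2 m.
4π·r² = 7980 m², 10·log₁₀ of that is 39.020 dB.
L_p = 81 − 39.020 = 41.98 dB.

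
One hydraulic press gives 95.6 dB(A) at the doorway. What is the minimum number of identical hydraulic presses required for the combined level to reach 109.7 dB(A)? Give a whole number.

26

The shortfall is 109.7 − 95.6 = 14.1 dB, and N units add 10·log₁₀ N, so need 10·log₁₀ N ≥ 14.1.
N ≥ 10^(14.1/10) = 25.704, so N = 26.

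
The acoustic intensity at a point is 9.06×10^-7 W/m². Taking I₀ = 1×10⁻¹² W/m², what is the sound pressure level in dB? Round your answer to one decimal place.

L = 10·log₁₀(I/I₀) = 10·log₁₀(9.06×10^-7/10⁻¹²) = 10·log₁₀(9.06×10^5).
L = 10·(0.9571 + 5) = 59.57 dB.

59.6 dB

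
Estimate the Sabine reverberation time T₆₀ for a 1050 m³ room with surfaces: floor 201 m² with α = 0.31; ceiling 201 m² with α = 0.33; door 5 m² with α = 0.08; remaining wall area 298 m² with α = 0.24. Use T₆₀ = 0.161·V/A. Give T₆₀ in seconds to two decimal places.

0.84 s

A = Σ Sᵢαᵢ = 201·0.31 + 201·0.33 + 5·0.08 + 298·0.24 = 200.56 m².
T₆₀ = 0.161·V/A = 0.161·1050/200.56 = 0.843 s.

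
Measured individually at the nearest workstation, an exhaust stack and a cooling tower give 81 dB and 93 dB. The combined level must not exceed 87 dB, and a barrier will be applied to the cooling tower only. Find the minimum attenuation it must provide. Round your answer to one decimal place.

Fixed contribution from the other source: Σ 10^(L/10) = 10^(81/10) = 1.259e+08 (81.00 dB).
The limit corresponds to 10^(87/10) = 5.012e+08; subtracting the fixed part leaves 3.753e+08 for the cooling tower, i.e. 85.74 dB.
So the cooling tower must be reduced from 93 to 85.74 dB: IL = 7.26 dB.

7.3 dB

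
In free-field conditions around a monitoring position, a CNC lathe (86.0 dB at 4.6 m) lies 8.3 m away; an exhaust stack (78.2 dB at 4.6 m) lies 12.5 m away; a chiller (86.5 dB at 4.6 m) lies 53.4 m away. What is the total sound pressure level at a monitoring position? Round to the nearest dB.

First find each source's level at the receiver (point-source: −20·log₁₀(r/r_ref)), then combine on an intensity basis.
CNC lathe: 86.0 − 20·log₁₀(8.3/4.6) = 86.0 − 5.13 = 80.87 dB.
exhaust stack: 78.2 − 20·log₁₀(12.5/4.6) = 78.2 − 8.68 = 69.52 dB.
chiller: 86.5 − 20·log₁₀(53.4/4.6) = 86.5 − 21.30 = 65.20 dB.
Σ 10^(L/10) = 1.345e+08 → L_total = 10·log₁₀(1.345e+08) = 81.29 dB.

81 dB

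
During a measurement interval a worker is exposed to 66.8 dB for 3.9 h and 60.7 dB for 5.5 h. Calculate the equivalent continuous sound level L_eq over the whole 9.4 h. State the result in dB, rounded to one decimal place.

64.3 dB

Weight each interval's intensity by its duration and average over T = 9.4 h:
Σ tᵢ·10^(Lᵢ/10) = 3.9·10^(66.8/10) + 5.5·10^(60.7/10) = 2.513e+07.
L_eq = 10·log₁₀(2.513e+07/9.4) = 64.27 dB.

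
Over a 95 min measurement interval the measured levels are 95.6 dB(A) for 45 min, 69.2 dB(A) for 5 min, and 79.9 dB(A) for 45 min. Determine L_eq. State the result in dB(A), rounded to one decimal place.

L_eq = 10·log₁₀[(1/T)·Σ tᵢ·10^(Lᵢ/10)] with T = 95 min.
Σ tᵢ·10^(Lᵢ/10) = 45·10^(95.6/10) + 5·10^(69.2/10) + 45·10^(79.9/10) = 1.678e+11.
L_eq = 10·log₁₀(1.678e+11/95) = 92.47 dB(A).

92.5 dB(A)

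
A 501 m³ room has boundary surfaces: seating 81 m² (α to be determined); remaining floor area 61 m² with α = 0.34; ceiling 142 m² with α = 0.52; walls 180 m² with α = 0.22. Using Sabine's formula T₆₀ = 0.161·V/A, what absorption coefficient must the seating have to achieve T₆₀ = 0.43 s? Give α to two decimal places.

A = 0.161·V/T₆₀ = 0.161·501/0.43 = 187.58 m² sabins.
Absorption from the other surfaces = 61·0.34 + 142·0.52 + 180·0.22 = 134.18 m², so the seating must supply 53.40 m² over 81 m².
α = 53.40/81 = 0.659.

0.66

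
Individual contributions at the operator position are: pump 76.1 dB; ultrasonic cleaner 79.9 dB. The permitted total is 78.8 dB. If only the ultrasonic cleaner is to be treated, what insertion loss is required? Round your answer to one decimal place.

4.4 dB

The untreated sources together contribute 10^(76.1/10) = 4.074e+07, i.e. 76.10 dB.
To meet 78.8 dB overall, the treated ultrasonic cleaner may contribute at most 10^(78.8/10) − 4.074e+07 = 3.512e+07, i.e. 75.46 dB.
Required insertion loss = 79.9 − 75.46 = 4.44 dB.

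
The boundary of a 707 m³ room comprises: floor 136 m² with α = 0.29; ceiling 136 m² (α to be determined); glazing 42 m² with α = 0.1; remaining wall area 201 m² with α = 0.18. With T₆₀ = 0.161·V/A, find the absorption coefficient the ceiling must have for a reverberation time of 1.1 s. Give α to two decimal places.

Required total absorption A = 0.161·707/1.1 = 103.48 m².
Absorption from the other surfaces = 136·0.29 + 42·0.1 + 201·0.18 = 79.82 m², so the ceiling must supply 23.66 m² over 136 m².
α = 23.66/136 = 0.174.

0.17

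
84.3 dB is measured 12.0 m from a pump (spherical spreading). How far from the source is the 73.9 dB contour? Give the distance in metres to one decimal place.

39.7 m

Point-source spreading drops the level by 20·log₁₀(r₂/r₁); inverting, r₂/r₁ = 10^(ΔL/20).
r₂ = 12.0·10^((84.3−73.9)/20) = 12.0·10^(10.4/20) = 39.74 m.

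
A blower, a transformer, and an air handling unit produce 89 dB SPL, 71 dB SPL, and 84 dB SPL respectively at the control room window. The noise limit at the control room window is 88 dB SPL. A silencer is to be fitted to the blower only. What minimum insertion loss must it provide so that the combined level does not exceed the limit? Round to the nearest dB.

The untreated sources together contribute 10^(71/10) + 10^(84/10) = 2.638e+08, i.e. 84.21 dB SPL.
The limit corresponds to 10^(88/10) = 6.310e+08; subtracting the fixed part leaves 3.672e+08 for the blower, i.e. 85.65 dB SPL.
So the blower must be reduced from 89 to 85.65 dB SPL: IL = 3.35 dB.

3 dB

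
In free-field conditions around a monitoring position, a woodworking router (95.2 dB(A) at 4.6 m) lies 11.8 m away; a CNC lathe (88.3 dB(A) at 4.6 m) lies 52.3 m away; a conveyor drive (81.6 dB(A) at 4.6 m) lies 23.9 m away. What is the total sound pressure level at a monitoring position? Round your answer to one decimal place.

First find each source's level at the receiver (point-source: −20·log₁₀(r/r_ref)), then combine on an intensity basis.
woodworking router: 95.2 − 20·log₁₀(11.8/4.6) = 95.2 − 8.18 = 87.02 dB(A).
CNC lathe: 88.3 − 20·log₁₀(52.3/4.6) = 88.3 − 21.11 = 67.19 dB(A).
conveyor drive: 81.6 − 20·log₁₀(23.9/4.6) = 81.6 − 14.31 = 67.29 dB(A).
Σ 10^(L/10) = 5.138e+08 → L_total = 10·log₁₀(5.138e+08) = 87.11 dB(A).

87.1 dB(A)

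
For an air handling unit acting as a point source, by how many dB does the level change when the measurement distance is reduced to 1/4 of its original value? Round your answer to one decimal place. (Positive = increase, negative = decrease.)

Point-source spreading: ΔL = −20·log₁₀(r₂/r₁).
ΔL = −20·log₁₀(0.25) = +12.04 dB.

+12.0 dB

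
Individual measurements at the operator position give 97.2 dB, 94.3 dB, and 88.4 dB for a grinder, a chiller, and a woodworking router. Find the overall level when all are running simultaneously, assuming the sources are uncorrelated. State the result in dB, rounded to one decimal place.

For uncorrelated sources the intensities add, so convert each level to linear form, sum, and take 10·log₁₀ of the total.
Σ 10^(L/10) = 10^(97.2/10) + 10^(94.3/10) + 10^(88.4/10) = 8.631e+09.
L_total = 10·log₁₀(8.631e+09) = 99.36 dB.

99.4 dB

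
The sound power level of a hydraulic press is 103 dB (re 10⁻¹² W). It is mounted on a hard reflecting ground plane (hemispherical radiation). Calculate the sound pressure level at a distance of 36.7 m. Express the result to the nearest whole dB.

64 dB

Free-field hemispherical radiation: L_p = L_w − 10·log₁₀(2π·r²), r = 36.7 m.
2π·r² = 8463 m², 10·log₁₀ of that is 39.275 dB.
L_p = 103 − 39.275 = 63.72 dB.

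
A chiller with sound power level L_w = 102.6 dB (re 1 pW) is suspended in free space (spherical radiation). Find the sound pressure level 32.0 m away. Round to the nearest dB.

62 dB

The power spreads over a sphere of area 4π·r², so L_p = L_w − 10·log₁₀(4π·r²).
4π·r² = 1.287e+04 m², 10·log₁₀ of that is 41.095 dB.
L_p = 102.6 − 41.095 = 61.50 dB.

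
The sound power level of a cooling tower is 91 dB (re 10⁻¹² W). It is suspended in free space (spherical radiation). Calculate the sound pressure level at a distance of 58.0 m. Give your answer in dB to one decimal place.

44.7 dB

L_p = L_w − 10·log₁₀(4π·r²) with r = 58.0 m.
4π·r² = 4.227e+04 m², 10·log₁₀ of that is 46.261 dB.
L_p = 91 − 46.261 = 44.74 dB.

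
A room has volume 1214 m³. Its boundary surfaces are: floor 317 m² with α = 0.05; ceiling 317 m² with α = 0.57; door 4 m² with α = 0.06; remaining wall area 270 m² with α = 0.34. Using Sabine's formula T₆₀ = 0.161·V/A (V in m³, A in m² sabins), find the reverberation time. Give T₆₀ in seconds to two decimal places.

0.68 s

Summing Sᵢαᵢ: 317·0.05 + 317·0.57 + 4·0.06 + 270·0.34 = 288.58 m².
T₆₀ = 0.161 × 1214 / 288.58 = 0.677 s.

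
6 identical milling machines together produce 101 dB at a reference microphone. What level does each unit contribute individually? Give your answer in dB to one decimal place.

For N identical incoherent sources L_total = L₁ + 10·log₁₀ N, so L₁ = 101 − 10·log₁₀(6) = 101 − 7.782.

93.2 dB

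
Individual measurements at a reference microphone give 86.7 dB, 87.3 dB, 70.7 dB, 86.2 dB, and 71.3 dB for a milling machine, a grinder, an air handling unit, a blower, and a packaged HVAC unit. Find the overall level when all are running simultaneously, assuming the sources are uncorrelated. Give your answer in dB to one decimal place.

91.6 dB

Incoherent sources combine by intensity addition: L_total = 10·log₁₀(Σ 10^(L_i/10)).
Σ 10^(L/10) = 10^(86.7/10) + 10^(87.3/10) + 10^(70.7/10) + 10^(86.2/10) + 10^(71.3/10) = 1.447e+09.
L_total = 10·log₁₀(1.447e+09) = 91.60 dB.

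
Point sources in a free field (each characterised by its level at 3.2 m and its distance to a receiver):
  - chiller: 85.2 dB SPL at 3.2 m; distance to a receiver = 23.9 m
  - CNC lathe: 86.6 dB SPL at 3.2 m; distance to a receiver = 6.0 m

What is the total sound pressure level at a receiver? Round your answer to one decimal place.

First find each source's level at the receiver (point-source: −20·log₁₀(r/r_ref)), then combine on an intensity basis.
chiller: 85.2 − 20·log₁₀(23.9/3.2) = 85.2 − 17.46 = 67.74 dB SPL.
CNC lathe: 86.6 − 20·log₁₀(6.0/3.2) = 86.6 − 5.46 = 81.14 dB SPL.
Σ 10^(L/10) = 1.360e+08 → L_total = 10·log₁₀(1.360e+08) = 81.33 dB SPL.

81.3 dB SPL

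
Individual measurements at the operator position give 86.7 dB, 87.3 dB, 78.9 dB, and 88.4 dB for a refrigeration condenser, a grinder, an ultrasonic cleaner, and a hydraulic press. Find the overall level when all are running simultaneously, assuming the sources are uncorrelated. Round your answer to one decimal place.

For uncorrelated sources the intensities add, so convert each level to linear form, sum, and take 10·log₁₀ of the total.
Σ 10^(L/10) = 10^(86.7/10) + 10^(87.3/10) + 10^(78.9/10) + 10^(88.4/10) = 1.774e+09.
L_total = 10·log₁₀(1.774e+09) = 92.49 dB.

92.5 dB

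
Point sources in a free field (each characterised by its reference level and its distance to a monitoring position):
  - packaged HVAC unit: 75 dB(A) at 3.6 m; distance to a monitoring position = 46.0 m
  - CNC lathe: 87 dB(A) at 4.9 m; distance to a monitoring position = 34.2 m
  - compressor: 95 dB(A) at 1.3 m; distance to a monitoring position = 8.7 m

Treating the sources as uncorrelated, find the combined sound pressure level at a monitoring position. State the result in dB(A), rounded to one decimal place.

Apply inverse-square spreading to bring every level to the receiver, then sum 10^(L/10).
packaged HVAC unit: 75 − 20·log₁₀(46.0/3.6) = 75 − 22.13 = 52.87 dB(A).
CNC lathe: 87 − 20·log₁₀(34.2/4.9) = 87 − 16.88 = 70.12 dB(A).
compressor: 95 − 20·log₁₀(8.7/1.3) = 95 − 16.51 = 78.49 dB(A).
Σ 10^(L/10) = 8.109e+07 → L_total = 10·log₁₀(8.109e+07) = 79.09 dB(A).

79.1 dB(A)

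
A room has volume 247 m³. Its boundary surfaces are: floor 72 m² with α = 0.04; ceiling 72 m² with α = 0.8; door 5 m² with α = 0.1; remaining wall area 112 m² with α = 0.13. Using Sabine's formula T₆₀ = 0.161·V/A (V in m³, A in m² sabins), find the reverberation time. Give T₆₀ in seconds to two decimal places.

0.53 s

Total absorption A = 72·0.04 + 72·0.8 + 5·0.1 + 112·0.13 = 75.54 m² sabins.
T₆₀ = 0.161·V/A = 0.161·247/75.54 = 0.526 s.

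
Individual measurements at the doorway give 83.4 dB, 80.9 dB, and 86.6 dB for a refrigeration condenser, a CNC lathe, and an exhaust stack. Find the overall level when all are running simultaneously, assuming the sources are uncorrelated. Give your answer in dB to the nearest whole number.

89 dB

For uncorrelated sources the intensities add, so convert each level to linear form, sum, and take 10·log₁₀ of the total.
Σ 10^(L/10) = 10^(83.4/10) + 10^(80.9/10) + 10^(86.6/10) = 7.989e+08.
L_total = 10·log₁₀(7.989e+08) = 89.02 dB.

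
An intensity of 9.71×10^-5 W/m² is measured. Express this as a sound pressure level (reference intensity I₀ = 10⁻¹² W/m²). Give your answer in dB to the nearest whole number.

80 dB

I/I₀ = 9.71×10^-5/10⁻¹² = 9.71×10^7, and L = 10·log₁₀(I/I₀).
L = 10·(0.9872 + 7) = 79.87 dB.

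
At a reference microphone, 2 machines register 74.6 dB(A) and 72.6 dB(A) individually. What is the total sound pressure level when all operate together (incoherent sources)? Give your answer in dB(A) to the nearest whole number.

77 dB(A)

For uncorrelated sources the intensities add, so convert each level to linear form, sum, and take 10·log₁₀ of the total.
Σ 10^(L/10) = 10^(74.6/10) + 10^(72.6/10) = 4.704e+07.
L_total = 10·log₁₀(4.704e+07) = 76.72 dB(A).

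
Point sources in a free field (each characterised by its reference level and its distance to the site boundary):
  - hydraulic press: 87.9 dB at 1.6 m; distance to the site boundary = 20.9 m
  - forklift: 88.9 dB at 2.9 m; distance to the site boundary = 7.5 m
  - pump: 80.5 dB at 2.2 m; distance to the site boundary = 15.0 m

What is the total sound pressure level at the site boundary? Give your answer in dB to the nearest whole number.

81 dB

Apply inverse-square spreading to bring every level to the receiver, then sum 10^(L/10).
hydraulic press: 87.9 − 20·log₁₀(20.9/1.6) = 87.9 − 22.32 = 65.58 dB.
forklift: 88.9 − 20·log₁₀(7.5/2.9) = 88.9 − 8.25 = 80.65 dB.
pump: 80.5 − 20·log₁₀(15.0/2.2) = 80.5 − 16.67 = 63.83 dB.
Σ 10^(L/10) = 1.221e+08 → L_total = 10·log₁₀(1.221e+08) = 80.87 dB.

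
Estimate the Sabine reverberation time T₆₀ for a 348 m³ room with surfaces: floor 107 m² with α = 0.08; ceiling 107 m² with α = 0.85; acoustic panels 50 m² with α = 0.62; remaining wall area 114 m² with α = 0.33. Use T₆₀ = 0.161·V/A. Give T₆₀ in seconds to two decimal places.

A = Σ Sᵢαᵢ = 107·0.08 + 107·0.85 + 50·0.62 + 114·0.33 = 168.13 m².
T₆₀ = 0.161·V/A = 0.161·348/168.13 = 0.333 s.

0.33 s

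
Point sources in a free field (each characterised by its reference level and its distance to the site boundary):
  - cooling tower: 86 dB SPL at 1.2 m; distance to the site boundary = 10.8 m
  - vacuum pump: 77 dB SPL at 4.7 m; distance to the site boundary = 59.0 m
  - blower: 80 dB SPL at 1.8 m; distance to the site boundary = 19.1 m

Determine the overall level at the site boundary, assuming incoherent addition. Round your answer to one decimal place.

67.9 dB SPL

Apply inverse-square spreading to bring every level to the receiver, then sum 10^(L/10).
cooling tower: 86 − 20·log₁₀(10.8/1.2) = 86 − 19.08 = 66.92 dB SPL.
vacuum pump: 77 − 20·log₁₀(59.0/4.7) = 77 − 21.98 = 55.02 dB SPL.
blower: 80 − 20·log₁₀(19.1/1.8) = 80 − 20.52 = 59.48 dB SPL.
Σ 10^(L/10) = 6.121e+06 → L_total = 10·log₁₀(6.121e+06) = 67.87 dB SPL.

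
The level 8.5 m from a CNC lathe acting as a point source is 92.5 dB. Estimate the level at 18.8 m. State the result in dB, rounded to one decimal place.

For a point source, L₂ = L₁ − 20·log₁₀(r₂/r₁).
L₂ = 92.5 − 20·log₁₀(18.8/8.5) = 92.5 − 6.895 = 85.61 dB.

85.6 dB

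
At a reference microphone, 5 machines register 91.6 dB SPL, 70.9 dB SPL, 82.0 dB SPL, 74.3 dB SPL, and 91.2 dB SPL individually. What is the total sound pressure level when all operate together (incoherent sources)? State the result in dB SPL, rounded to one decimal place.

94.7 dB SPL

Incoherent sources combine by intensity addition: L_total = 10·log₁₀(Σ 10^(L_i/10)).
Σ 10^(L/10) = 10^(91.6/10) + 10^(70.9/10) + 10^(82.0/10) + 10^(74.3/10) + 10^(91.2/10) = 2.961e+09.
L_total = 10·log₁₀(2.961e+09) = 94.71 dB SPL.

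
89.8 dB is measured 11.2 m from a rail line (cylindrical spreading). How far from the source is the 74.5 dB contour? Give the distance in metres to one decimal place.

For a line source L₁ − L₂ = 10·log₁₀(r₂/r₁), so r₂ = r₁·10^((L₁−L₂)/10).
r₂ = 11.2·10^((89.8−74.5)/10) = 11.2·10^(15.3/10) = 379.51 m.

379.5 m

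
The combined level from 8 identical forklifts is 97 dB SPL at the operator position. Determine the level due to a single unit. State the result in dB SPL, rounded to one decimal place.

88.0 dB SPL

Dividing the total intensity by 8 lowers the level by 10·log₁₀ 8 = 9.031 dB: L₁ = 97 − 9.031.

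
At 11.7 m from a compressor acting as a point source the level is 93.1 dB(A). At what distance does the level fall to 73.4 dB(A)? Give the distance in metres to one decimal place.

For a point source L₁ − L₂ = 20·log₁₀(r₂/r₁), so r₂ = r₁·10^((L₁−L₂)/20).
r₂ = 11.7·10^((93.1−73.4)/20) = 11.7·10^(19.7/20) = 113.03 m.

113.0 m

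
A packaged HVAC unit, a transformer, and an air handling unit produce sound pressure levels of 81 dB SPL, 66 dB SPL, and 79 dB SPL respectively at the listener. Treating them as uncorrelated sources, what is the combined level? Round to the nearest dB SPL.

For uncorrelated sources the intensities add, so convert each level to linear form, sum, and take 10·log₁₀ of the total.
Σ 10^(L/10) = 10^(81/10) + 10^(66/10) + 10^(79/10) = 2.093e+08.
L_total = 10·log₁₀(2.093e+08) = 83.21 dB SPL.

83 dB SPL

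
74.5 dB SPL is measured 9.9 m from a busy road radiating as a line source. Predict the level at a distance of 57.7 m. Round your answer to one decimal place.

66.8 dB SPL

Cylindrical spreading from a line source gives a 10·log₁₀(r₂/r₁) drop.
L₂ = 74.5 − 10·log₁₀(57.7/9.9) = 74.5 − 7.655 = 66.84 dB SPL.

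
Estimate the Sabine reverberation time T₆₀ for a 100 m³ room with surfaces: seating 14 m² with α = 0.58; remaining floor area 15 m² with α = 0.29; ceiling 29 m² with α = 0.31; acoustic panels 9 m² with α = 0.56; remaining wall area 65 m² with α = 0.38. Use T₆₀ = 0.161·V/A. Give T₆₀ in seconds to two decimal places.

0.31 s

A = Σ Sᵢαᵢ = 14·0.58 + 15·0.29 + 29·0.31 + 9·0.56 + 65·0.38 = 51.20 m².
T₆₀ = 0.161·V/A = 0.161·100/51.20 = 0.314 s.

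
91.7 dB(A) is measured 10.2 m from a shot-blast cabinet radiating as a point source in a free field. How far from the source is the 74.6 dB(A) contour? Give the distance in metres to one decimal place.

Point-source spreading drops the level by 20·log₁₀(r₂/r₁); inverting, r₂/r₁ = 10^(ΔL/20).
r₂ = 10.2·10^((91.7−74.6)/20) = 10.2·10^(17.1/20) = 73.05 m.

73.0 m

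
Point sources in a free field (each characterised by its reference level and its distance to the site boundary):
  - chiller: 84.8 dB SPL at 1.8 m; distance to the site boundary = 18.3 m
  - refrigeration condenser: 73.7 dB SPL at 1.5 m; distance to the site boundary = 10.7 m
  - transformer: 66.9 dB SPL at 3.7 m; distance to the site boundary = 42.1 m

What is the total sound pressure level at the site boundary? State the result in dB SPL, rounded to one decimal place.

65.3 dB SPL

Apply inverse-square spreading to bring every level to the receiver, then sum 10^(L/10).
chiller: 84.8 − 20·log₁₀(18.3/1.8) = 84.8 − 20.14 = 64.66 dB SPL.
refrigeration condenser: 73.7 − 20·log₁₀(10.7/1.5) = 73.7 − 17.07 = 56.63 dB SPL.
transformer: 66.9 − 20·log₁₀(42.1/3.7) = 66.9 − 21.12 = 45.78 dB SPL.
Σ 10^(L/10) = 3.420e+06 → L_total = 10·log₁₀(3.420e+06) = 65.34 dB SPL.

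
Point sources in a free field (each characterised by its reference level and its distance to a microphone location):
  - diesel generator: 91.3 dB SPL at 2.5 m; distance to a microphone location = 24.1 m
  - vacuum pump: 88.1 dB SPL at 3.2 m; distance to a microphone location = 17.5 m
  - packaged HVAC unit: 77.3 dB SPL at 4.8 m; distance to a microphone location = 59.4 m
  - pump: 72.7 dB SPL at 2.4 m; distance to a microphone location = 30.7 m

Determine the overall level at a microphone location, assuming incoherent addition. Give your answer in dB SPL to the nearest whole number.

Apply inverse-square spreading to bring every level to the receiver, then sum 10^(L/10).
diesel generator: 91.3 − 20·log₁₀(24.1/2.5) = 91.3 − 19.68 = 71.62 dB SPL.
vacuum pump: 88.1 − 20·log₁₀(17.5/3.2) = 88.1 − 14.76 = 73.34 dB SPL.
packaged HVAC unit: 77.3 − 20·log₁₀(59.4/4.8) = 77.3 − 21.85 = 55.45 dB SPL.
pump: 72.7 − 20·log₁₀(30.7/2.4) = 72.7 − 22.14 = 50.56 dB SPL.
Σ 10^(L/10) = 3.657e+07 → L_total = 10·log₁₀(3.657e+07) = 75.63 dB SPL.

76 dB SPL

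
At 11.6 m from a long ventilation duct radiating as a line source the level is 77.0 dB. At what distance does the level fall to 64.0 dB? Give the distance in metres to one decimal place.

231.5 m

For a line source L₁ − L₂ = 10·log₁₀(r₂/r₁), so r₂ = r₁·10^((L₁−L₂)/10).
r₂ = 11.6·10^((77.0−64.0)/10) = 11.6·10^(13.0/10) = 231.45 m.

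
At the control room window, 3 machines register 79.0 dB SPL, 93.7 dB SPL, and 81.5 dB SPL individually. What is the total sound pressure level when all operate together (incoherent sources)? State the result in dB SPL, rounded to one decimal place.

For uncorrelated sources the intensities add, so convert each level to linear form, sum, and take 10·log₁₀ of the total.
Σ 10^(L/10) = 10^(79.0/10) + 10^(93.7/10) + 10^(81.5/10) = 2.565e+09.
L_total = 10·log₁₀(2.565e+09) = 94.09 dB SPL.

94.1 dB SPL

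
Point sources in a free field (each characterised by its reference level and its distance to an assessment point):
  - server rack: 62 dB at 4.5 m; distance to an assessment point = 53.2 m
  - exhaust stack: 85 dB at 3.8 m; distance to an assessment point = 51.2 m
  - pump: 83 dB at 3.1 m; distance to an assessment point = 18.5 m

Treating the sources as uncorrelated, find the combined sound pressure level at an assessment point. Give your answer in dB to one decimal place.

68.7 dB

Apply inverse-square spreading to bring every level to the receiver, then sum 10^(L/10).
server rack: 62 − 20·log₁₀(53.2/4.5) = 62 − 21.45 = 40.55 dB.
exhaust stack: 85 − 20·log₁₀(51.2/3.8) = 85 − 22.59 = 62.41 dB.
pump: 83 − 20·log₁₀(18.5/3.1) = 83 − 15.52 = 67.48 dB.
Σ 10^(L/10) = 7.356e+06 → L_total = 10·log₁₀(7.356e+06) = 68.67 dB.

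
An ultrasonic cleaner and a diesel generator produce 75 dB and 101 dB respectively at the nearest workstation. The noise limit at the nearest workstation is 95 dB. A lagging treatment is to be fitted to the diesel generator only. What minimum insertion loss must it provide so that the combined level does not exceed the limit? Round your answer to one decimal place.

The untreated sources together contribute 10^(75/10) = 3.162e+07, i.e. 75.00 dB.
The limit corresponds to 10^(95/10) = 3.162e+09; subtracting the fixed part leaves 3.131e+09 for the diesel generator, i.e. 94.96 dB.
Required insertion loss = 101 − 94.96 = 6.04 dB.

6.0 dB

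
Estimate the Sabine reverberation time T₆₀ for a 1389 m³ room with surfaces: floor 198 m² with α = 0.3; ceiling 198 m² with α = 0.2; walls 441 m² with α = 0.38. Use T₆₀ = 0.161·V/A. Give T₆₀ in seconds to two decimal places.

A = Σ Sᵢαᵢ = 198·0.3 + 198·0.2 + 441·0.38 = 266.58 m².
T₆₀ = 0.161·V/A = 0.161·1389/266.58 = 0.839 s.

0.84 s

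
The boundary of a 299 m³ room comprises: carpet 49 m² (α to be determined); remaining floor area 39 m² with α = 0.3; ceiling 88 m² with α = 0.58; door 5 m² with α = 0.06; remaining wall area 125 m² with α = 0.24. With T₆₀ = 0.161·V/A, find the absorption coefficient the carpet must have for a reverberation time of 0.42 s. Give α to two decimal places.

A = 0.161·V/T₆₀ = 0.161·299/0.42 = 114.62 m² sabins.
Absorption from the other surfaces = 39·0.3 + 88·0.58 + 5·0.06 + 125·0.24 = 93.04 m², so the carpet must supply 21.58 m² over 49 m².
α = 21.58/49 = 0.440.

0.44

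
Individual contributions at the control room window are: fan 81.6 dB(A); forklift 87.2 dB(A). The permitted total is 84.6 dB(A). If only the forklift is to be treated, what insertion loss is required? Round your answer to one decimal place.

5.6 dB

Fixed contribution from the other source: Σ 10^(L/10) = 10^(81.6/10) = 1.445e+08 (81.60 dB(A)).
The limit corresponds to 10^(84.6/10) = 2.884e+08; subtracting the fixed part leaves 1.439e+08 for the forklift, i.e. 81.58 dB(A).
Required insertion loss = 87.2 − 81.58 = 5.62 dB.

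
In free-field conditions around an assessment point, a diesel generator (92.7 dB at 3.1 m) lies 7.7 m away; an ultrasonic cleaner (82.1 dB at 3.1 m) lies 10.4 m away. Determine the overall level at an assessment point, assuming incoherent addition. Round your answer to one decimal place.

Propagate each source to the receiver with L = L_ref − 20·log₁₀(r/r_ref), then add intensities.
diesel generator: 92.7 − 20·log₁₀(7.7/3.1) = 92.7 − 7.90 = 84.80 dB.
ultrasonic cleaner: 82.1 − 20·log₁₀(10.4/3.1) = 82.1 − 10.51 = 71.59 dB.
Σ 10^(L/10) = 3.162e+08 → L_total = 10·log₁₀(3.162e+08) = 85.00 dB.

85.0 dB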